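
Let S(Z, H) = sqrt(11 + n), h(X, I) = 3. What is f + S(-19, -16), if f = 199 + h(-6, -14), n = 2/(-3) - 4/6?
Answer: 202 + sqrt(87)/3 ≈ 205.11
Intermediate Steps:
n = -4/3 (n = 2*(-1/3) - 4*1/6 = -2/3 - 2/3 = -4/3 ≈ -1.3333)
S(Z, H) = sqrt(87)/3 (S(Z, H) = sqrt(11 - 4/3) = sqrt(29/3) = sqrt(87)/3)
f = 202 (f = 199 + 3 = 202)
f + S(-19, -16) = 202 + sqrt(87)/3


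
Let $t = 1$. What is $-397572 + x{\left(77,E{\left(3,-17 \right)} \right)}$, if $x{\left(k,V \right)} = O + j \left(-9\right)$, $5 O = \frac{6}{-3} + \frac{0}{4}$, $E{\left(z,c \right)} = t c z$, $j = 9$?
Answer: $- \frac{1988267}{5} \approx -3.9765 \cdot 10^{5}$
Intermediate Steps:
$E{\left(z,c \right)} = c z$ ($E{\left(z,c \right)} = 1 c z = c z$)
$O = - \frac{2}{5}$ ($O = \frac{\frac{6}{-3} + \frac{0}{4}}{5} = \frac{6 \left(- \frac{1}{3}\right) + 0 \cdot \frac{1}{4}}{5} = \frac{-2 + 0}{5} = \frac{1}{5} \left(-2\right) = - \frac{2}{5} \approx -0.4$)
$x{\left(k,V \right)} = - \frac{407}{5}$ ($x{\left(k,V \right)} = - \frac{2}{5} + 9 \left(-9\right) = - \frac{2}{5} - 81 = - \frac{407}{5}$)
$-397572 + x{\left(77,E{\left(3,-17 \right)} \right)} = -397572 - \frac{407}{5} = - \frac{1988267}{5}$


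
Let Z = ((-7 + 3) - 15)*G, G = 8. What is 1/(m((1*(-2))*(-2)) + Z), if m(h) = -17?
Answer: -1/169 ≈ -0.0059172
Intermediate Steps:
Z = -152 (Z = ((-7 + 3) - 15)*8 = (-4 - 15)*8 = -19*8 = -152)
1/(m((1*(-2))*(-2)) + Z) = 1/(-17 - 152) = 1/(-169) = -1/169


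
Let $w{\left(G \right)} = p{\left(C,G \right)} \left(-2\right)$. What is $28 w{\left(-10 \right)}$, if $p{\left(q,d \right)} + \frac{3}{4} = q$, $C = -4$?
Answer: $266$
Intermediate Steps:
$p{\left(q,d \right)} = - \frac{3}{4} + q$
$w{\left(G \right)} = \frac{19}{2}$ ($w{\left(G \right)} = \left(- \frac{3}{4} - 4\right) \left(-2\right) = \left(- \frac{19}{4}\right) \left(-2\right) = \frac{19}{2}$)
$28 w{\left(-10 \right)} = 28 \cdot \frac{19}{2} = 266$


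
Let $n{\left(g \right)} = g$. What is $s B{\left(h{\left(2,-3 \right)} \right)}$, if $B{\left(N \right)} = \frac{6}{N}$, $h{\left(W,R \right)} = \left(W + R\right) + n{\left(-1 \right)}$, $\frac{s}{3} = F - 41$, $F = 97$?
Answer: $-504$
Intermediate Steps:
$s = 168$ ($s = 3 \left(97 - 41\right) = 3 \cdot 56 = 168$)
$h{\left(W,R \right)} = -1 + R + W$ ($h{\left(W,R \right)} = \left(W + R\right) - 1 = \left(R + W\right) - 1 = -1 + R + W$)
$s B{\left(h{\left(2,-3 \right)} \right)} = 168 \frac{6}{-1 - 3 + 2} = 168 \frac{6}{-2} = 168 \cdot 6 \left(- \frac{1}{2}\right) = 168 \left(-3\right) = -504$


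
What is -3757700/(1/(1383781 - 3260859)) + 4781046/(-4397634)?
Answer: 5169782305182966559/732939 ≈ 7.0535e+12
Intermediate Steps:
-3757700/(1/(1383781 - 3260859)) + 4781046/(-4397634) = -3757700/(1/(-1877078)) + 4781046*(-1/4397634) = -3757700/(-1/1877078) - 796841/732939 = -3757700*(-1877078) - 796841/732939 = 7053496000600 - 796841/732939 = 5169782305182966559/732939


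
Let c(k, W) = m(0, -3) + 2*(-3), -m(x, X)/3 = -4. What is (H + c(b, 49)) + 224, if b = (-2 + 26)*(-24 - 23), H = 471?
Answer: 701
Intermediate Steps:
m(x, X) = 12 (m(x, X) = -3*(-4) = 12)
b = -1128 (b = 24*(-47) = -1128)
c(k, W) = 6 (c(k, W) = 12 + 2*(-3) = 12 - 6 = 6)
(H + c(b, 49)) + 224 = (471 + 6) + 224 = 477 + 224 = 701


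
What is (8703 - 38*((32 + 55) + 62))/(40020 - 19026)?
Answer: 3041/20994 ≈ 0.14485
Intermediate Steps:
(8703 - 38*((32 + 55) + 62))/(40020 - 19026) = (8703 - 38*(87 + 62))/20994 = (8703 - 38*149)*(1/20994) = (8703 - 5662)*(1/20994) = 3041*(1/20994) = 3041/20994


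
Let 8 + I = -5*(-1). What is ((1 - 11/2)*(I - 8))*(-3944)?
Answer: -195228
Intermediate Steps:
I = -3 (I = -8 - 5*(-1) = -8 + 5 = -3)
((1 - 11/2)*(I - 8))*(-3944) = ((1 - 11/2)*(-3 - 8))*(-3944) = ((1 - 11*1/2)*(-11))*(-3944) = ((1 - 11/2)*(-11))*(-3944) = -9/2*(-11)*(-3944) = (99/2)*(-3944) = -195228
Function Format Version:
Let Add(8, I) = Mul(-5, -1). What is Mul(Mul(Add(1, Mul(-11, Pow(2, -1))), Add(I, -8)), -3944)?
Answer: -195228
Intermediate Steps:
I = -3 (I = Add(-8, Mul(-5, -1)) = Add(-8, 5) = -3)
Mul(Mul(Add(1, Mul(-11, Pow(2, -1))), Add(I, -8)), -3944) = Mul(Mul(Add(1, Mul(-11, Pow(2, -1))), Add(-3, -8)), -3944) = Mul(Mul(Add(1, Mul(-11, Rational(1, 2))), -11), -3944) = Mul(Mul(Add(1, Rational(-11, 2)), -11), -3944) = Mul(Mul(Rational(-9, 2), -11), -3944) = Mul(Rational(99, 2), -3944) = -195228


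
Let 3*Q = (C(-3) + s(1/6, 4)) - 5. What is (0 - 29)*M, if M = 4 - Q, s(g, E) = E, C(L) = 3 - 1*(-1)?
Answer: -87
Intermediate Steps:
C(L) = 4 (C(L) = 3 + 1 = 4)
Q = 1 (Q = ((4 + 4) - 5)/3 = (8 - 5)/3 = (⅓)*3 = 1)
M = 3 (M = 4 - 1*1 = 4 - 1 = 3)
(0 - 29)*M = (0 - 29)*3 = -29*3 = -87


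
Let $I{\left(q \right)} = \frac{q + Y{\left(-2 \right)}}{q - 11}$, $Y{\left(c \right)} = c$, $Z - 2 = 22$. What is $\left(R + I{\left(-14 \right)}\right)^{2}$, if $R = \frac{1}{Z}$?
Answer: $\frac{167281}{360000} \approx 0.46467$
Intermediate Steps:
$Z = 24$ ($Z = 2 + 22 = 24$)
$I{\left(q \right)} = \frac{-2 + q}{-11 + q}$ ($I{\left(q \right)} = \frac{q - 2}{q - 11} = \frac{-2 + q}{-11 + q}$)
$R = \frac{1}{24} \approx 0.041667$
$\left(R + I{\left(-14 \right)}\right)^{2} = \left(\frac{1}{24} + \frac{-2 - 14}{-11 - 14}\right)^{2} = \left(\frac{1}{24} + \frac{1}{-25} \left(-16\right)\right)^{2} = \left(\frac{1}{24} - - \frac{16}{25}\right)^{2} = \left(\frac{1}{24} + \frac{16}{25}\right)^{2} = \left(\frac{409}{600}\right)^{2} = \frac{167281}{360000}$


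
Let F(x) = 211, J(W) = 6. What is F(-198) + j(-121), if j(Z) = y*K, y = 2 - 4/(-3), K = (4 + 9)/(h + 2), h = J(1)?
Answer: 2597/12 ≈ 216.42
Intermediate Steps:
h = 6
K = 13/8 (K = (4 + 9)/(6 + 2) = 13/8 ≈ 1.6250)
y = 10/3 (y = 2 - 4*(-⅓) = 2 + 4/3 = 10/3 ≈ 3.3333)
j(Z) = 65/12 (j(Z) = (10/3)*(13/8) = 65/12)
F(-198) + j(-121) = 211 + 65/12 = 2597/12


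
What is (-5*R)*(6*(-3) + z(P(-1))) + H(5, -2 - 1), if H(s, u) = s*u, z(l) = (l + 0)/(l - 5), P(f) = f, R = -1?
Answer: -625/6 ≈ -104.17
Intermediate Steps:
z(l) = l/(-5 + l)
(-5*R)*(6*(-3) + z(P(-1))) + H(5, -2 - 1) = (-5*(-1))*(6*(-3) - 1/(-5 - 1)) + 5*(-2 - 1) = 5*(-18 - 1/(-6)) + 5*(-3) = 5*(-18 - 1*(-1/6)) - 15 = 5*(-18 + 1/6) - 15 = 5*(-107/6) - 15 = -535/6 - 15 = -625/6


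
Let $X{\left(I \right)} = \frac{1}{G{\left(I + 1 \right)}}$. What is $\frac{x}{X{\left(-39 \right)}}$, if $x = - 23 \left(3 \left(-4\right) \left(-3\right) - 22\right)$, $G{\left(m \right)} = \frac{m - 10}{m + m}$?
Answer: $- \frac{3864}{19} \approx -203.37$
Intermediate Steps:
$G{\left(m \right)} = \frac{-10 + m}{2 m}$
$X{\left(I \right)} = \frac{2 \left(1 + I\right)}{-9 + I}$ ($X{\left(I \right)} = \frac{1}{\frac{1}{2} \frac{1}{I + 1} \left(-10 + \left(I + 1\right)\right)} = \frac{1}{\frac{1}{2} \frac{1}{1 + I} \left(-10 + \left(1 + I\right)\right)} = \frac{1}{\frac{1}{2} \frac{1}{1 + I} \left(-9 + I\right)} = \frac{2 \left(1 + I\right)}{-9 + I}$)
$x = -322$ ($x = - 23 \left(\left(-12\right) \left(-3\right) - 22\right) = - 23 \left(36 - 22\right) = \left(-23\right) 14 = -322$)
$\frac{x}{X{\left(-39 \right)}} = - \frac{322}{2 \frac{1}{-9 - 39} \left(1 - 39\right)} = - \frac{322}{2 \frac{1}{-48} \left(-38\right)} = - \frac{322}{2 \left(- \frac{1}{48}\right) \left(-38\right)} = - \frac{322}{\frac{19}{12}} = \left(-322\right) \frac{12}{19} = - \frac{3864}{19}$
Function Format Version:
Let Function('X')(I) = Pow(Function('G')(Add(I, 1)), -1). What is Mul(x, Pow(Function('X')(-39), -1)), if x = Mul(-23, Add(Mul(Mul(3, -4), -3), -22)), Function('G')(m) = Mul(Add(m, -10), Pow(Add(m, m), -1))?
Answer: Rational(-3864, 19) ≈ -203.37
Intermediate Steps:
Function('G')(m) = Mul(Rational(1, 2), Pow(m, -1), Add(-10, m)) (Function('G')(m) = Mul(Add(-10, m), Pow(Mul(2, m), -1)) = Mul(Add(-10, m), Mul(Rational(1, 2), Pow(m, -1))) = Mul(Rational(1, 2), Pow(m, -1), Add(-10, m)))
Function('X')(I) = Mul(2, Pow(Add(-9, I), -1), Add(1, I)) (Function('X')(I) = Pow(Mul(Rational(1, 2), Pow(Add(I, 1), -1), Add(-10, Add(I, 1))), -1) = Pow(Mul(Rational(1, 2), Pow(Add(1, I), -1), Add(-10, Add(1, I))), -1) = Pow(Mul(Rational(1, 2), Pow(Add(1, I), -1), Add(-9, I)), -1) = Mul(2, Pow(Add(-9, I), -1), Add(1, I)))
x = -322 (x = Mul(-23, Add(Mul(-12, -3), -22)) = Mul(-23, Add(36, -22)) = Mul(-23, 14) = -322)
Mul(x, Pow(Function('X')(-39), -1)) = Mul(-322, Pow(Mul(2, Pow(Add(-9, -39), -1), Add(1, -39)), -1)) = Mul(-322, Pow(Mul(2, Pow(-48, -1), -38), -1)) = Mul(-322, Pow(Mul(2, Rational(-1, 48), -38), -1)) = Mul(-322, Pow(Rational(19, 12), -1)) = Mul(-322, Rational(12, 19)) = Rational(-3864, 19)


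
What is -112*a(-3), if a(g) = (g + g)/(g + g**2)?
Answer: 112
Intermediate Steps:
a(g) = 2*g/(g + g**2) (a(g) = (2*g)/(g + g**2) = 2*g/(g + g**2))
-112*a(-3) = -224/(1 - 3) = -224/(-2) = -224*(-1)/2 = -112*(-1) = 112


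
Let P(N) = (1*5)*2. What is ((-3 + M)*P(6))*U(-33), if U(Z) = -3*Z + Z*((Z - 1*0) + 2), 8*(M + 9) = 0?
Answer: -134640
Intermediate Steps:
M = -9 (M = -9 + (⅛)*0 = -9 + 0 = -9)
P(N) = 10 (P(N) = 5*2 = 10)
U(Z) = -3*Z + Z*(2 + Z) (U(Z) = -3*Z + Z*((Z + 0) + 2) = -3*Z + Z*(Z + 2) = -3*Z + Z*(2 + Z))
((-3 + M)*P(6))*U(-33) = ((-3 - 9)*10)*(-33*(-1 - 33)) = (-12*10)*(-33*(-34)) = -120*1122 = -134640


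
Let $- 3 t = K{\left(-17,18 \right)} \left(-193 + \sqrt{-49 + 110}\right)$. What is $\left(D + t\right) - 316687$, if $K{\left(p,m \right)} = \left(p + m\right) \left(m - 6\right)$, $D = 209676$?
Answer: $-106239 - 4 \sqrt{61} \approx -1.0627 \cdot 10^{5}$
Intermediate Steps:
$K{\left(p,m \right)} = \left(-6 + m\right) \left(m + p\right)$ ($K{\left(p,m \right)} = \left(m + p\right) \left(-6 + m\right) = \left(-6 + m\right) \left(m + p\right)$)
$t = 772 - 4 \sqrt{61}$ ($t = - \frac{\left(18^{2} - 108 - -102 + 18 \left(-17\right)\right) \left(-193 + \sqrt{-49 + 110}\right)}{3} = - \frac{\left(324 - 108 + 102 - 306\right) \left(-193 + \sqrt{61}\right)}{3} = - \frac{12 \left(-193 + \sqrt{61}\right)}{3} = - \frac{-2316 + 12 \sqrt{61}}{3} = 772 - 4 \sqrt{61} \approx 740.76$)
$\left(D + t\right) - 316687 = \left(209676 + \left(772 - 4 \sqrt{61}\right)\right) - 316687 = \left(210448 - 4 \sqrt{61}\right) - 316687 = -106239 - 4 \sqrt{61}$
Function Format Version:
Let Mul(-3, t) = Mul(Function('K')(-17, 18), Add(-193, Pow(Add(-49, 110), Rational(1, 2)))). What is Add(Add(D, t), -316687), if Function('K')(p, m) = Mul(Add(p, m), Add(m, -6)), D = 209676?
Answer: Add(-106239, Mul(-4, Pow(61, Rational(1, 2)))) ≈ -1.0627e+5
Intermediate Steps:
Function('K')(p, m) = Mul(Add(-6, m), Add(m, p)) (Function('K')(p, m) = Mul(Add(m, p), Add(-6, m)) = Mul(Add(-6, m), Add(m, p)))
t = Add(772, Mul(-4, Pow(61, Rational(1, 2)))) (t = Mul(Rational(-1, 3), Mul(Add(Pow(18, 2), Mul(-6, 18), Mul(-6, -17), Mul(18, -17)), Add(-193, Pow(Add(-49, 110), Rational(1, 2))))) = Mul(Rational(-1, 3), Mul(Add(324, -108, 102, -306), Add(-193, Pow(61, Rational(1, 2))))) = Mul(Rational(-1, 3), Mul(12, Add(-193, Pow(61, Rational(1, 2))))) = Mul(Rational(-1, 3), Add(-2316, Mul(12, Pow(61, Rational(1, 2))))) = Add(772, Mul(-4, Pow(61, Rational(1, 2)))) ≈ 740.76)
Add(Add(D, t), -316687) = Add(Add(209676, Add(772, Mul(-4, Pow(61, Rational(1, 2))))), -316687) = Add(Add(210448, Mul(-4, Pow(61, Rational(1, 2)))), -316687) = Add(-106239, Mul(-4, Pow(61, Rational(1, 2))))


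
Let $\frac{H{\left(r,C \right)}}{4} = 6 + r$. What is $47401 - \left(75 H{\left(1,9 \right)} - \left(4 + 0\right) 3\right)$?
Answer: $45313$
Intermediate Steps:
$H{\left(r,C \right)} = 24 + 4 r$ ($H{\left(r,C \right)} = 4 \left(6 + r\right) = 24 + 4 r$)
$47401 - \left(75 H{\left(1,9 \right)} - \left(4 + 0\right) 3\right) = 47401 + \left(- 75 \left(24 + 4 \cdot 1\right) + \left(4 + 0\right) 3\right) = 47401 + \left(- 75 \left(24 + 4\right) + 4 \cdot 3\right) = 47401 + \left(\left(-75\right) 28 + 12\right) = 47401 + \left(-2100 + 12\right) = 47401 - 2088 = 45313$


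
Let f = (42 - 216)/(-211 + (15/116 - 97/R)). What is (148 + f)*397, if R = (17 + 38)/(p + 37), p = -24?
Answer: 88082988676/1491631 ≈ 59051.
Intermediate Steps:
R = 55/13 (R = (17 + 38)/(-24 + 37) = 55/13 ≈ 4.2308)
f = 1110120/1491631 (f = (42 - 216)/(-211 + (15/116 - 97/55/13)) = -174/(-211 + (15*(1/116) - 97*13/55)) = -174/(-211 + (15/116 - 1261/55)) = -174/(-211 - 145451/6380) = -174/(-1491631/6380) = -174*(-6380/1491631) = 1110120/1491631 ≈ 0.74423)
(148 + f)*397 = (148 + 1110120/1491631)*397 = (221871508/1491631)*397 = 88082988676/1491631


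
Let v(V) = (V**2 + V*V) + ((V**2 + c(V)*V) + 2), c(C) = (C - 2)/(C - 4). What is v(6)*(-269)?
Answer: -32818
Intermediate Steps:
c(C) = (-2 + C)/(-4 + C)
v(V) = 2 + 3*V**2 + V*(-2 + V)/(-4 + V) (v(V) = (V**2 + V*V) + ((V**2 + ((-2 + V)/(-4 + V))*V) + 2) = (V**2 + V**2) + ((V**2 + V*(-2 + V)/(-4 + V)) + 2) = 2*V**2 + (2 + V**2 + V*(-2 + V)/(-4 + V)) = 2 + 3*V**2 + V*(-2 + V)/(-4 + V))
v(6)*(-269) = ((-8 - 11*6**2 + 3*6**3)/(-4 + 6))*(-269) = ((-8 - 11*36 + 3*216)/2)*(-269) = ((-8 - 396 + 648)/2)*(-269) = ((1/2)*244)*(-269) = 122*(-269) = -32818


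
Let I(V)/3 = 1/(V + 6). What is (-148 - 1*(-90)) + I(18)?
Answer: -463/8 ≈ -57.875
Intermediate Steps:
I(V) = 3/(6 + V) (I(V) = 3/(V + 6) = 3/(6 + V))
(-148 - 1*(-90)) + I(18) = (-148 - 1*(-90)) + 3/(6 + 18) = (-148 + 90) + 3/24 = -58 + 3*(1/24) = -58 + 1/8 = -463/8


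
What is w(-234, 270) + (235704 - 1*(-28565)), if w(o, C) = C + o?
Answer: 264305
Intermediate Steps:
w(-234, 270) + (235704 - 1*(-28565)) = (270 - 234) + (235704 - 1*(-28565)) = 36 + (235704 + 28565) = 36 + 264269 = 264305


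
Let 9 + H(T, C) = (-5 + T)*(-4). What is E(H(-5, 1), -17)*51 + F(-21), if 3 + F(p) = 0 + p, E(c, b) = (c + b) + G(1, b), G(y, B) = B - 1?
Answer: -228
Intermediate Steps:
G(y, B) = -1 + B
H(T, C) = 11 - 4*T (H(T, C) = -9 + (-5 + T)*(-4) = -9 + (20 - 4*T) = 11 - 4*T)
E(c, b) = -1 + c + 2*b (E(c, b) = (c + b) + (-1 + b) = (b + c) + (-1 + b) = -1 + c + 2*b)
F(p) = -3 + p (F(p) = -3 + (0 + p) = -3 + p)
E(H(-5, 1), -17)*51 + F(-21) = (-1 + (11 - 4*(-5)) + 2*(-17))*51 + (-3 - 21) = (-1 + (11 + 20) - 34)*51 - 24 = (-1 + 31 - 34)*51 - 24 = -4*51 - 24 = -204 - 24 = -228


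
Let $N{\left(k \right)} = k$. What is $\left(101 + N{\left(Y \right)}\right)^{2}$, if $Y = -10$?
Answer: $8281$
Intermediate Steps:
$\left(101 + N{\left(Y \right)}\right)^{2} = \left(101 - 10\right)^{2} = 91^{2} = 8281$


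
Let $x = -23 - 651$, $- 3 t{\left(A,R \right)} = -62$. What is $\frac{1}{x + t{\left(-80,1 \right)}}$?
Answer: $- \frac{3}{1960} \approx -0.0015306$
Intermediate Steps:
$t{\left(A,R \right)} = \frac{62}{3}$ ($t{\left(A,R \right)} = \left(- \frac{1}{3}\right) \left(-62\right) = \frac{62}{3}$)
$x = -674$ ($x = -23 - 651 = -674$)
$\frac{1}{x + t{\left(-80,1 \right)}} = \frac{1}{-674 + \frac{62}{3}} = \frac{1}{- \frac{1960}{3}} = - \frac{3}{1960}$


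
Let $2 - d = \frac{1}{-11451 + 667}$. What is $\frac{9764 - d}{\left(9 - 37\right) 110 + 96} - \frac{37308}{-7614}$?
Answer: $\frac{66499903925}{40835729664} \approx 1.6285$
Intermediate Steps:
$d = \frac{21569}{10784}$ ($d = 2 - \frac{1}{-11451 + 667} = 2 - \frac{1}{-10784} = 2 - - \frac{1}{10784} = 2 + \frac{1}{10784} = \frac{21569}{10784} \approx 2.0001$)
$\frac{9764 - d}{\left(9 - 37\right) 110 + 96} - \frac{37308}{-7614} = \frac{9764 - \frac{21569}{10784}}{\left(9 - 37\right) 110 + 96} - \frac{37308}{-7614} = \frac{9764 - \frac{21569}{10784}}{\left(-28\right) 110 + 96} - - \frac{6218}{1269} = \frac{105273407}{10784 \left(-3080 + 96\right)} + \frac{6218}{1269} = \frac{105273407}{10784 \left(-2984\right)} + \frac{6218}{1269} = \frac{105273407}{10784} \left(- \frac{1}{2984}\right) + \frac{6218}{1269} = - \frac{105273407}{32179456} + \frac{6218}{1269} = \frac{66499903925}{40835729664}$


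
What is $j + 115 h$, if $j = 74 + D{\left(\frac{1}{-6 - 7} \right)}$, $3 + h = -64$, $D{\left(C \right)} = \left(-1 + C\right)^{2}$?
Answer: $- \frac{1289443}{169} \approx -7629.8$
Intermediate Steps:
$h = -67$ ($h = -3 - 64 = -67$)
$j = \frac{12702}{169}$ ($j = 74 + \left(-1 + \frac{1}{-6 - 7}\right)^{2} = 74 + \left(-1 + \frac{1}{-13}\right)^{2} = 74 + \left(-1 - \frac{1}{13}\right)^{2} = 74 + \left(- \frac{14}{13}\right)^{2} = 74 + \frac{196}{169} = \frac{12702}{169} \approx 75.16$)
$j + 115 h = \frac{12702}{169} + 115 \left(-67\right) = \frac{12702}{169} - 7705 = - \frac{1289443}{169}$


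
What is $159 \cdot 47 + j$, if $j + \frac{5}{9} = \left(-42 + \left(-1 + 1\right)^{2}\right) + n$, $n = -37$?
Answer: $\frac{66541}{9} \approx 7393.4$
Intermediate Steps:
$j = - \frac{716}{9}$ ($j = - \frac{5}{9} - \left(79 - \left(-1 + 1\right)^{2}\right) = - \frac{5}{9} - \left(79 + 0\right) = - \frac{5}{9} + \left(\left(-42 + 0\right) - 37\right) = - \frac{5}{9} - 79 = - \frac{716}{9} \approx -79.556$)
$159 \cdot 47 + j = 159 \cdot 47 - \frac{716}{9} = 7473 - \frac{716}{9} = \frac{66541}{9}$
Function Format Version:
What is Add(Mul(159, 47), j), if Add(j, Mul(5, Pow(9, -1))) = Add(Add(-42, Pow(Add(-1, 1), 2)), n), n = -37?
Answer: Rational(66541, 9) ≈ 7393.4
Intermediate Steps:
j = Rational(-716, 9) (j = Add(Rational(-5, 9), Add(Add(-42, Pow(Add(-1, 1), 2)), -37)) = Add(Rational(-5, 9), Add(Add(-42, Pow(0, 2)), -37)) = Add(Rational(-5, 9), Add(Add(-42, 0), -37)) = Add(Rational(-5, 9), Add(-42, -37)) = Add(Rational(-5, 9), -79) = Rational(-716, 9) ≈ -79.556)
Add(Mul(159, 47), j) = Add(Mul(159, 47), Rational(-716, 9)) = Add(7473, Rational(-716, 9)) = Rational(66541, 9)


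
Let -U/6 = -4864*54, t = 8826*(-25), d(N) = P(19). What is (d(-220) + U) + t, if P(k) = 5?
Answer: 1355291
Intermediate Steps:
d(N) = 5
t = -220650
U = 1575936 (U = -(-29184)*54 = -6*(-262656) = 1575936)
(d(-220) + U) + t = (5 + 1575936) - 220650 = 1575941 - 220650 = 1355291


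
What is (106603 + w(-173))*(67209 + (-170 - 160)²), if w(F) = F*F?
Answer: 24044513988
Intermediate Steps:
w(F) = F²
(106603 + w(-173))*(67209 + (-170 - 160)²) = (106603 + (-173)²)*(67209 + (-170 - 160)²) = (106603 + 29929)*(67209 + (-330)²) = 136532*(67209 + 108900) = 136532*176109 = 24044513988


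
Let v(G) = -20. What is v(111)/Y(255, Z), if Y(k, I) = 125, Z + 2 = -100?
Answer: -4/25 ≈ -0.16000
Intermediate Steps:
Z = -102 (Z = -2 - 100 = -102)
v(111)/Y(255, Z) = -20/125 = -20*1/125 = -4/25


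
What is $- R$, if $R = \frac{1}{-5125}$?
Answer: $\frac{1}{5125} \approx 0.00019512$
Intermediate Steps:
$R = - \frac{1}{5125} \approx -0.00019512$
$- R = \left(-1\right) \left(- \frac{1}{5125}\right) = \frac{1}{5125}$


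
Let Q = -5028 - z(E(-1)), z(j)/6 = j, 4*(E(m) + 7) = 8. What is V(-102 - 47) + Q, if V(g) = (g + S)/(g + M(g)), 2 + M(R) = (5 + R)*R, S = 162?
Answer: -106482377/21305 ≈ -4998.0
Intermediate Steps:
E(m) = -5 (E(m) = -7 + (¼)*8 = -7 + 2 = -5)
M(R) = -2 + R*(5 + R) (M(R) = -2 + (5 + R)*R = -2 + R*(5 + R))
z(j) = 6*j
V(g) = (162 + g)/(-2 + g² + 6*g) (V(g) = (g + 162)/(g + (-2 + g² + 5*g)) = (162 + g)/(-2 + g² + 6*g))
Q = -4998 (Q = -5028 - 6*(-5) = -5028 - 1*(-30) = -5028 + 30 = -4998)
V(-102 - 47) + Q = (162 + (-102 - 47))/(-2 + (-102 - 47)² + 6*(-102 - 47)) - 4998 = (162 - 149)/(-2 + (-149)² + 6*(-149)) - 4998 = 13/(-2 + 22201 - 894) - 4998 = 13/21305 - 4998 = -106482377/21305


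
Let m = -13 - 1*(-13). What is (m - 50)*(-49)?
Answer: 2450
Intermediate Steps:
m = 0 (m = -13 + 13 = 0)
(m - 50)*(-49) = (0 - 50)*(-49) = -50*(-49) = 2450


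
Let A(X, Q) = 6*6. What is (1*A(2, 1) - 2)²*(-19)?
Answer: -21964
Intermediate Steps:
A(X, Q) = 36
(1*A(2, 1) - 2)²*(-19) = (1*36 - 2)²*(-19) = (36 - 2)²*(-19) = 34²*(-19) = 1156*(-19) = -21964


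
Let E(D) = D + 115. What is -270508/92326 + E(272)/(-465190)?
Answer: -62936673341/21474565970 ≈ -2.9308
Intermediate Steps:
E(D) = 115 + D
-270508/92326 + E(272)/(-465190) = -270508/92326 + (115 + 272)/(-465190) = -270508*1/92326 + 387*(-1/465190) = -135254/46163 - 387/465190 = -62936673341/21474565970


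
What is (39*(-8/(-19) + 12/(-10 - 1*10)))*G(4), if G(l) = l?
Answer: -2652/95 ≈ -27.916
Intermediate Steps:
(39*(-8/(-19) + 12/(-10 - 1*10)))*G(4) = (39*(-8/(-19) + 12/(-10 - 1*10)))*4 = (39*(-8*(-1/19) + 12/(-10 - 10)))*4 = (39*(8/19 + 12/(-20)))*4 = (39*(8/19 + 12*(-1/20)))*4 = (39*(8/19 - 3/5))*4 = (39*(-17/95))*4 = -663/95*4 = -2652/95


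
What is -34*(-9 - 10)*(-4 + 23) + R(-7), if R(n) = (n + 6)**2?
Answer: 12275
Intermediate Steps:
R(n) = (6 + n)**2
-34*(-9 - 10)*(-4 + 23) + R(-7) = -34*(-9 - 10)*(-4 + 23) + (6 - 7)**2 = -(-646)*19 + (-1)**2 = -34*(-361) + 1 = 12274 + 1 = 12275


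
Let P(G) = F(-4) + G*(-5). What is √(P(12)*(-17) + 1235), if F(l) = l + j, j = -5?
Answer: 2*√602 ≈ 49.071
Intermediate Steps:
F(l) = -5 + l (F(l) = l - 5 = -5 + l)
P(G) = -9 - 5*G (P(G) = (-5 - 4) + G*(-5) = -9 - 5*G)
√(P(12)*(-17) + 1235) = √((-9 - 5*12)*(-17) + 1235) = √((-9 - 60)*(-17) + 1235) = √(-69*(-17) + 1235) = √(1173 + 1235) = √2408 = 2*√602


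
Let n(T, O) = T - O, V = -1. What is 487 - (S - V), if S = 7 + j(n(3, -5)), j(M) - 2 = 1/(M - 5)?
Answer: 1430/3 ≈ 476.67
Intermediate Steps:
j(M) = 2 + 1/(-5 + M) (j(M) = 2 + 1/(M - 5) = 2 + 1/(-5 + M))
S = 28/3 (S = 7 + (-9 + 2*(3 - 1*(-5)))/(-5 + (3 - 1*(-5))) = 7 + (-9 + 2*(3 + 5))/(-5 + (3 + 5)) = 7 + (-9 + 2*8)/(-5 + 8) = 7 + (-9 + 16)/3 = 7 + (⅓)*7 = 7 + 7/3 = 28/3 ≈ 9.3333)
487 - (S - V) = 487 - (28/3 - 1*(-1)) = 487 - (28/3 + 1) = 487 - 1*31/3 = 487 - 31/3 = 1430/3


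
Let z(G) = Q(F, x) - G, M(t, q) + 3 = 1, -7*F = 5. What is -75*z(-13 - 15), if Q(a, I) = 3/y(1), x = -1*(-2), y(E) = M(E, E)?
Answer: -3975/2 ≈ -1987.5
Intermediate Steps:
F = -5/7 (F = -1/7*5 = -5/7 ≈ -0.71429)
M(t, q) = -2 (M(t, q) = -3 + 1 = -2)
y(E) = -2
x = 2
Q(a, I) = -3/2 (Q(a, I) = 3/(-2) = 3*(-1/2) = -3/2)
z(G) = -3/2 - G
-75*z(-13 - 15) = -75*(-3/2 - (-13 - 15)) = -75*(-3/2 - 1*(-28)) = -75*(-3/2 + 28) = -75*53/2 = -3975/2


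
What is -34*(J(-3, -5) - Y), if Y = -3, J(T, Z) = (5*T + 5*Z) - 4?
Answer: 1394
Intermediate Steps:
J(T, Z) = -4 + 5*T + 5*Z
-34*(J(-3, -5) - Y) = -34*((-4 + 5*(-3) + 5*(-5)) - 1*(-3)) = -34*((-4 - 15 - 25) + 3) = -34*(-44 + 3) = -34*(-41) = 1394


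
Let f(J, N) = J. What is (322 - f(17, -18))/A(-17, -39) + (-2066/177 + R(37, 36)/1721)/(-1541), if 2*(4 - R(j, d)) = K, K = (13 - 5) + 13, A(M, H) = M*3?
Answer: -95326746349/15960103098 ≈ -5.9728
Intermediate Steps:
A(M, H) = 3*M
K = 21 (K = 8 + 13 = 21)
R(j, d) = -13/2 (R(j, d) = 4 - 1/2*21 = 4 - 21/2 = -13/2)
(322 - f(17, -18))/A(-17, -39) + (-2066/177 + R(37, 36)/1721)/(-1541) = (322 - 1*17)/((3*(-17))) + (-2066/177 - 13/2/1721)/(-1541) = (322 - 17)/(-51) + (-2066*1/177 - 13/2*1/1721)*(-1/1541) = 305*(-1/51) + (-2066/177 - 13/3442)*(-1/1541) = -305/51 - 7113473/609234*(-1/1541) = -305/51 + 7113473/938829594 = -95326746349/15960103098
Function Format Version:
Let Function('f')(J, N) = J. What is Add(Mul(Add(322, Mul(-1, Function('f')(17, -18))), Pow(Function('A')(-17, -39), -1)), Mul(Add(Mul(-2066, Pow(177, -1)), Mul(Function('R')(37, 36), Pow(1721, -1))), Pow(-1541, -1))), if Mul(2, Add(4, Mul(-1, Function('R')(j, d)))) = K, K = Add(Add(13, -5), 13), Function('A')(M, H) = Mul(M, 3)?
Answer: Rational(-95326746349, 15960103098) ≈ -5.9728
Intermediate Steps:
Function('A')(M, H) = Mul(3, M)
K = 21 (K = Add(8, 13) = 21)
Function('R')(j, d) = Rational(-13, 2) (Function('R')(j, d) = Add(4, Mul(Rational(-1, 2), 21)) = Add(4, Rational(-21, 2)) = Rational(-13, 2))
Add(Mul(Add(322, Mul(-1, Function('f')(17, -18))), Pow(Function('A')(-17, -39), -1)), Mul(Add(Mul(-2066, Pow(177, -1)), Mul(Function('R')(37, 36), Pow(1721, -1))), Pow(-1541, -1))) = Add(Mul(Add(322, Mul(-1, 17)), Pow(Mul(3, -17), -1)), Mul(Add(Mul(-2066, Pow(177, -1)), Mul(Rational(-13, 2), Pow(1721, -1))), Pow(-1541, -1))) = Add(Mul(Add(322, -17), Pow(-51, -1)), Mul(Add(Mul(-2066, Rational(1, 177)), Mul(Rational(-13, 2), Rational(1, 1721))), Rational(-1, 1541))) = Add(Mul(305, Rational(-1, 51)), Mul(Add(Rational(-2066, 177), Rational(-13, 3442)), Rational(-1, 1541))) = Add(Rational(-305, 51), Mul(Rational(-7113473, 609234), Rational(-1, 1541))) = Add(Rational(-305, 51), Rational(7113473, 938829594)) = Rational(-95326746349, 15960103098)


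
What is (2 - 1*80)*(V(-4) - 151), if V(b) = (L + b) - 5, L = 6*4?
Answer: 10608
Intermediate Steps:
L = 24
V(b) = 19 + b (V(b) = (24 + b) - 5 = 19 + b)
(2 - 1*80)*(V(-4) - 151) = (2 - 1*80)*((19 - 4) - 151) = (2 - 80)*(15 - 151) = -78*(-136) = 10608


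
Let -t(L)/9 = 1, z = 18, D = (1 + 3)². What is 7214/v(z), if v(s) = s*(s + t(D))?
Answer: 3607/81 ≈ 44.531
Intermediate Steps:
D = 16 (D = 4² = 16)
t(L) = -9 (t(L) = -9*1 = -9)
v(s) = s*(-9 + s) (v(s) = s*(s - 9) = s*(-9 + s))
7214/v(z) = 7214/((18*(-9 + 18))) = 7214/((18*9)) = 7214/162 = 7214*(1/162) = 3607/81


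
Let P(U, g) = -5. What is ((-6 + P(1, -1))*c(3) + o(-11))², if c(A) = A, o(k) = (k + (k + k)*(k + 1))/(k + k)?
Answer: 7225/4 ≈ 1806.3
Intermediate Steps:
o(k) = (k + 2*k*(1 + k))/(2*k) (o(k) = (k + (2*k)*(1 + k))/((2*k)) = (k + 2*k*(1 + k))*(1/(2*k)) = (k + 2*k*(1 + k))/(2*k))
((-6 + P(1, -1))*c(3) + o(-11))² = ((-6 - 5)*3 + (3/2 - 11))² = (-11*3 - 19/2)² = (-33 - 19/2)² = (-85/2)² = 7225/4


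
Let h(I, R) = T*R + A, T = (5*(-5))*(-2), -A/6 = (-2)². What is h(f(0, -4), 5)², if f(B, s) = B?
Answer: 51076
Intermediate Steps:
A = -24 (A = -6*(-2)² = -6*4 = -24)
T = 50 (T = -25*(-2) = 50)
h(I, R) = -24 + 50*R (h(I, R) = 50*R - 24 = -24 + 50*R)
h(f(0, -4), 5)² = (-24 + 50*5)² = (-24 + 250)² = 226² = 51076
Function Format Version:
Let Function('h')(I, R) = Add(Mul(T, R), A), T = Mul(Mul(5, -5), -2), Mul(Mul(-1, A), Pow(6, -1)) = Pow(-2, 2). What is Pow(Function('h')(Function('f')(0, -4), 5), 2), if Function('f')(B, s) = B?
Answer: 51076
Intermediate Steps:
A = -24 (A = Mul(-6, Pow(-2, 2)) = Mul(-6, 4) = -24)
T = 50 (T = Mul(-25, -2) = 50)
Function('h')(I, R) = Add(-24, Mul(50, R)) (Function('h')(I, R) = Add(Mul(50, R), -24) = Add(-24, Mul(50, R)))
Pow(Function('h')(Function('f')(0, -4), 5), 2) = Pow(Add(-24, Mul(50, 5)), 2) = Pow(Add(-24, 250), 2) = Pow(226, 2) = 51076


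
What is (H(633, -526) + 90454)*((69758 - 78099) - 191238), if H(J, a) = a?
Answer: -17947740312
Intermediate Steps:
(H(633, -526) + 90454)*((69758 - 78099) - 191238) = (-526 + 90454)*((69758 - 78099) - 191238) = 89928*(-8341 - 191238) = 89928*(-199579) = -17947740312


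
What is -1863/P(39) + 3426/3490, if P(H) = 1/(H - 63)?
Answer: 78024153/1745 ≈ 44713.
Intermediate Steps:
P(H) = 1/(-63 + H)
-1863/P(39) + 3426/3490 = -1863/(1/(-63 + 39)) + 3426/3490 = -1863/(1/(-24)) + 3426*(1/3490) = -1863/(-1/24) + 1713/1745 = -1863*(-24) + 1713/1745 = 44712 + 1713/1745 = 78024153/1745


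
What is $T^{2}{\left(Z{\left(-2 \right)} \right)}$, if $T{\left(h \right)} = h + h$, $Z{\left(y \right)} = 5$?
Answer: $100$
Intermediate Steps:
$T{\left(h \right)} = 2 h$
$T^{2}{\left(Z{\left(-2 \right)} \right)} = \left(2 \cdot 5\right)^{2} = 10^{2} = 100$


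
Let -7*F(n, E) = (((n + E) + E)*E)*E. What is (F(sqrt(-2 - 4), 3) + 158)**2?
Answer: 1106218/49 - 18936*I*sqrt(6)/49 ≈ 22576.0 - 946.6*I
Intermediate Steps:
F(n, E) = -E**2*(n + 2*E)/7 (F(n, E) = -((n + E) + E)*E*E/7 = -((E + n) + E)*E*E/7 = -(n + 2*E)*E*E/7 = -E*(n + 2*E)*E/7 = -E**2*(n + 2*E)/7)
(F(sqrt(-2 - 4), 3) + 158)**2 = ((1/7)*3**2*(-sqrt(-2 - 4) - 2*3) + 158)**2 = ((1/7)*9*(-sqrt(-6) - 6) + 158)**2 = ((1/7)*9*(-I*sqrt(6) - 6) + 158)**2 = ((1/7)*9*(-6 - I*sqrt(6)) + 158)**2 = ((-54/7 - 9*I*sqrt(6)/7) + 158)**2 = (1052/7 - 9*I*sqrt(6)/7)**2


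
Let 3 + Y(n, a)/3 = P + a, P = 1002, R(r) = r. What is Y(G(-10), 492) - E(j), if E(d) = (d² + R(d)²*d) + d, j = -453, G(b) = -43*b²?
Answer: 92759394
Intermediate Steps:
Y(n, a) = 2997 + 3*a (Y(n, a) = -9 + 3*(1002 + a) = -9 + (3006 + 3*a) = 2997 + 3*a)
E(d) = d + d² + d³ (E(d) = (d² + d²*d) + d = (d² + d³) + d = d + d² + d³)
Y(G(-10), 492) - E(j) = (2997 + 3*492) - (-453)*(1 - 453 + (-453)²) = (2997 + 1476) - (-453)*(1 - 453 + 205209) = 4473 - (-453)*204757 = 4473 - 1*(-92754921) = 4473 + 92754921 = 92759394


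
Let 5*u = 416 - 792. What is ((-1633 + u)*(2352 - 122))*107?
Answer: -407593602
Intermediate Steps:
u = -376/5 (u = (416 - 792)/5 = (1/5)*(-376) = -376/5 ≈ -75.200)
((-1633 + u)*(2352 - 122))*107 = ((-1633 - 376/5)*(2352 - 122))*107 = -8541/5*2230*107 = -3809286*107 = -407593602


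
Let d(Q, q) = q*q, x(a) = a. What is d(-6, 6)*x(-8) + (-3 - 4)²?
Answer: -239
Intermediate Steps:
d(Q, q) = q²
d(-6, 6)*x(-8) + (-3 - 4)² = 6²*(-8) + (-3 - 4)² = 36*(-8) + (-7)² = -288 + 49 = -239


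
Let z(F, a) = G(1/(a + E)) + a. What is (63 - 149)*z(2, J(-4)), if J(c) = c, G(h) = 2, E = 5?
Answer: 172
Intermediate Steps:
z(F, a) = 2 + a
(63 - 149)*z(2, J(-4)) = (63 - 149)*(2 - 4) = -86*(-2) = 172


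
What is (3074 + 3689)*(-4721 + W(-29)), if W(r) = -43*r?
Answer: -23494662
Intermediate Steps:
(3074 + 3689)*(-4721 + W(-29)) = (3074 + 3689)*(-4721 - 43*(-29)) = 6763*(-4721 + 1247) = 6763*(-3474) = -23494662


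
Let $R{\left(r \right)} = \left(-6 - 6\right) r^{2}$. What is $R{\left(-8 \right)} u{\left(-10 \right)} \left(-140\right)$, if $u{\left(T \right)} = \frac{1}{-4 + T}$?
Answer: $-7680$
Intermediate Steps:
$R{\left(r \right)} = - 12 r^{2}$
$R{\left(-8 \right)} u{\left(-10 \right)} \left(-140\right) = \frac{\left(-12\right) \left(-8\right)^{2}}{-4 - 10} \left(-140\right) = \frac{\left(-12\right) 64}{-14} \left(-140\right) = \left(-768\right) \left(- \frac{1}{14}\right) \left(-140\right) = \frac{384}{7} \left(-140\right) = -7680$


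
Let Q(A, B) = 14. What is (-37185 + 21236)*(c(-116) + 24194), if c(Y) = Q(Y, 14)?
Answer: -386093392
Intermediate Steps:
c(Y) = 14
(-37185 + 21236)*(c(-116) + 24194) = (-37185 + 21236)*(14 + 24194) = -15949*24208 = -386093392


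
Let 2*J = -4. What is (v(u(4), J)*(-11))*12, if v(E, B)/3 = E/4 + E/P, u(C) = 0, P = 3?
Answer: 0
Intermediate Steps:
J = -2 (J = (1/2)*(-4) = -2)
v(E, B) = 7*E/4 (v(E, B) = 3*(E/4 + E/3) = 3*(7*E/12) = 7*E/4)
(v(u(4), J)*(-11))*12 = (((7/4)*0)*(-11))*12 = (0*(-11))*12 = 0*12 = 0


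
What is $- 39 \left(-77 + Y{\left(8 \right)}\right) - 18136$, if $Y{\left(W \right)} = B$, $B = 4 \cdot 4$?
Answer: $-15757$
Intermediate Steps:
$B = 16$
$Y{\left(W \right)} = 16$
$- 39 \left(-77 + Y{\left(8 \right)}\right) - 18136 = - 39 \left(-77 + 16\right) - 18136 = \left(-39\right) \left(-61\right) - 18136 = 2379 - 18136 = -15757$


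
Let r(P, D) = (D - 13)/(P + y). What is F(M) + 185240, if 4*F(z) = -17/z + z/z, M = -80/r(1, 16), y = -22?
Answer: 414938143/2240 ≈ 1.8524e+5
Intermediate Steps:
r(P, D) = (-13 + D)/(-22 + P) (r(P, D) = (D - 13)/(P - 22) = (-13 + D)/(-22 + P))
M = 560 (M = -80*(-22 + 1)/(-13 + 16) = -80/(3/(-21)) = -80/((-1/21*3)) = -80/(-⅐) = -80*(-7) = 560)
F(z) = ¼ - 17/(4*z) (F(z) = (-17/z + z/z)/4 = (-17/z + 1)/4 = (1 - 17/z)/4 = ¼ - 17/(4*z))
F(M) + 185240 = (¼)*(-17 + 560)/560 + 185240 = (¼)*(1/560)*543 + 185240 = 543/2240 + 185240 = 414938143/2240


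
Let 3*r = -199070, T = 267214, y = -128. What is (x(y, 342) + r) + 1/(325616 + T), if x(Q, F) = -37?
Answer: -39360157409/592830 ≈ -66394.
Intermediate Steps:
r = -199070/3 (r = (1/3)*(-199070) = -199070/3 ≈ -66357.)
(x(y, 342) + r) + 1/(325616 + T) = (-37 - 199070/3) + 1/(325616 + 267214) = -199181/3 + 1/592830 = -39360157409/592830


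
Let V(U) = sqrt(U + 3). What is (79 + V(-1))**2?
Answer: (79 + sqrt(2))**2 ≈ 6466.4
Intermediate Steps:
V(U) = sqrt(3 + U)
(79 + V(-1))**2 = (79 + sqrt(3 - 1))**2 = (79 + sqrt(2))**2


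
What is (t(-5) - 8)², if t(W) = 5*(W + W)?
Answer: 3364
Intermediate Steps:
t(W) = 10*W (t(W) = 5*(2*W) = 10*W)
(t(-5) - 8)² = (10*(-5) - 8)² = (-50 - 8)² = (-58)² = 3364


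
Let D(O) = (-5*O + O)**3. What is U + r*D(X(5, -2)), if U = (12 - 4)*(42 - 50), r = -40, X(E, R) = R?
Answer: -20544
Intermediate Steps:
U = -64 (U = 8*(-8) = -64)
D(O) = -64*O**3 (D(O) = (-4*O)**3 = -64*O**3)
U + r*D(X(5, -2)) = -64 - (-2560)*(-2)**3 = -64 - (-2560)*(-8) = -64 - 40*512 = -64 - 20480 = -20544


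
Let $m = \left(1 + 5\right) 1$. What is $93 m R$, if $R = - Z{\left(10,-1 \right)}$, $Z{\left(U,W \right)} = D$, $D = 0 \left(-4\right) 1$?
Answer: $0$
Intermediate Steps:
$D = 0$ ($D = 0 \cdot 1 = 0$)
$Z{\left(U,W \right)} = 0$
$R = 0$ ($R = \left(-1\right) 0 = 0$)
$m = 6$ ($m = 6 \cdot 1 = 6$)
$93 m R = 93 \cdot 6 \cdot 0 = 558 \cdot 0 = 0$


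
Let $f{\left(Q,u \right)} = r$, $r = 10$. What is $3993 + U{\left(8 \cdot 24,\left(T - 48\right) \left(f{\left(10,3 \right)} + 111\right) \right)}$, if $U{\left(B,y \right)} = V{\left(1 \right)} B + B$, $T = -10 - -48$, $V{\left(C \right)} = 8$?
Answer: $5721$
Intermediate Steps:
$f{\left(Q,u \right)} = 10$
$T = 38$ ($T = -10 + 48 = 38$)
$U{\left(B,y \right)} = 9 B$ ($U{\left(B,y \right)} = 8 B + B = 9 B$)
$3993 + U{\left(8 \cdot 24,\left(T - 48\right) \left(f{\left(10,3 \right)} + 111\right) \right)} = 3993 + 9 \cdot 8 \cdot 24 = 3993 + 9 \cdot 192 = 3993 + 1728 = 5721$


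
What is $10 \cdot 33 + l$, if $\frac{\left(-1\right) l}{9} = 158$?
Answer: $-1092$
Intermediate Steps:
$l = -1422$ ($l = \left(-9\right) 158 = -1422$)
$10 \cdot 33 + l = 10 \cdot 33 - 1422 = 330 - 1422 = -1092$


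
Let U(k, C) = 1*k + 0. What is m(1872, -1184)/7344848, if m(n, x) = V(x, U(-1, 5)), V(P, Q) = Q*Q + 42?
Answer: 43/7344848 ≈ 5.8544e-6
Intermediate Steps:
U(k, C) = k (U(k, C) = k + 0 = k)
V(P, Q) = 42 + Q² (V(P, Q) = Q² + 42 = 42 + Q²)
m(n, x) = 43 (m(n, x) = 42 + (-1)² = 42 + 1 = 43)
m(1872, -1184)/7344848 = 43/7344848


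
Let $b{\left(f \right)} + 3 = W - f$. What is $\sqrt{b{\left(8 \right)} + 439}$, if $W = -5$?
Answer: $3 \sqrt{47} \approx 20.567$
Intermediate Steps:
$b{\left(f \right)} = -8 - f$ ($b{\left(f \right)} = -3 - \left(5 + f\right) = -8 - f$)
$\sqrt{b{\left(8 \right)} + 439} = \sqrt{\left(-8 - 8\right) + 439} = \sqrt{-16 + 439} = \sqrt{423} = 3 \sqrt{47}$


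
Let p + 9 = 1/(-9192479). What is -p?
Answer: 82732312/9192479 ≈ 9.0000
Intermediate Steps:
p = -82732312/9192479 (p = -9 + 1/(-9192479) = -9 - 1/9192479 = -82732312/9192479 ≈ -9.0000)
-p = -1*(-82732312/9192479) = 82732312/9192479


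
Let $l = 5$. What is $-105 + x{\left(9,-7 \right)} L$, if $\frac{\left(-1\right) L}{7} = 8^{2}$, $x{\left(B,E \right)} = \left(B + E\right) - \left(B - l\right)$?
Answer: $791$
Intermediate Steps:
$x{\left(B,E \right)} = 5 + E$ ($x{\left(B,E \right)} = \left(B + E\right) - \left(-5 + B\right) = 5 + E$)
$L = -448$ ($L = - 7 \cdot 8^{2} = \left(-7\right) 64 = -448$)
$-105 + x{\left(9,-7 \right)} L = -105 + \left(5 - 7\right) \left(-448\right) = -105 - -896 = -105 + 896 = 791$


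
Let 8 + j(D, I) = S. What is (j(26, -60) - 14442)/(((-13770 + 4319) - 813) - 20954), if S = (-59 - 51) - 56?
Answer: 2436/5203 ≈ 0.46819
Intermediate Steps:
S = -166 (S = -110 - 56 = -166)
j(D, I) = -174 (j(D, I) = -8 - 166 = -174)
(j(26, -60) - 14442)/(((-13770 + 4319) - 813) - 20954) = (-174 - 14442)/(((-13770 + 4319) - 813) - 20954) = -14616/((-9451 - 813) - 20954) = -14616/(-10264 - 20954) = -14616/(-31218) = -14616*(-1/31218) = 2436/5203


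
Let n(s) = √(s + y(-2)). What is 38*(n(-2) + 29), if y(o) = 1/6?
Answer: 1102 + 19*I*√66/3 ≈ 1102.0 + 51.452*I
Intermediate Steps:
y(o) = ⅙
n(s) = √(⅙ + s) (n(s) = √(s + ⅙) = √(⅙ + s))
38*(n(-2) + 29) = 38*(√(6 + 36*(-2))/6 + 29) = 38*(√(6 - 72)/6 + 29) = 38*(√(-66)/6 + 29) = 38*((I*√66)/6 + 29) = 38*(I*√66/6 + 29) = 38*(29 + I*√66/6) = 1102 + 19*I*√66/3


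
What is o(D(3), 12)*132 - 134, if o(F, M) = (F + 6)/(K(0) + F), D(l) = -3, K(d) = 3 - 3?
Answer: -266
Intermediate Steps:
K(d) = 0
o(F, M) = (6 + F)/F (o(F, M) = (F + 6)/(0 + F) = (6 + F)/F)
o(D(3), 12)*132 - 134 = ((6 - 3)/(-3))*132 - 134 = -⅓*3*132 - 134 = -1*132 - 134 = -132 - 134 = -266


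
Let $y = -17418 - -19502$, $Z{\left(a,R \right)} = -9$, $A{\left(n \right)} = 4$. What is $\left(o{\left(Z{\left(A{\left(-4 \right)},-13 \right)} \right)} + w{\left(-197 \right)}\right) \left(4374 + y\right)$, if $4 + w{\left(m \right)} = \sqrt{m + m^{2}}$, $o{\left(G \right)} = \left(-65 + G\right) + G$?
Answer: $-561846 + 90412 \sqrt{197} \approx 7.0715 \cdot 10^{5}$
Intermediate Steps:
$o{\left(G \right)} = -65 + 2 G$
$y = 2084$ ($y = -17418 + 19502 = 2084$)
$w{\left(m \right)} = -4 + \sqrt{m + m^{2}}$
$\left(o{\left(Z{\left(A{\left(-4 \right)},-13 \right)} \right)} + w{\left(-197 \right)}\right) \left(4374 + y\right) = \left(\left(-65 + 2 \left(-9\right)\right) - \left(4 - \sqrt{- 197 \left(1 - 197\right)}\right)\right) \left(4374 + 2084\right) = \left(\left(-65 - 18\right) - \left(4 - \sqrt{\left(-197\right) \left(-196\right)}\right)\right) 6458 = \left(-83 - \left(4 - \sqrt{38612}\right)\right) 6458 = \left(-83 - \left(4 - 14 \sqrt{197}\right)\right) 6458 = \left(-87 + 14 \sqrt{197}\right) 6458 = -561846 + 90412 \sqrt{197}$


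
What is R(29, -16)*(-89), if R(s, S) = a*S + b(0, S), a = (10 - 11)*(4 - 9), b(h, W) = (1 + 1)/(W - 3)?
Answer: 135458/19 ≈ 7129.4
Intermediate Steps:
b(h, W) = 2/(-3 + W)
a = 5 (a = -1*(-5) = 5)
R(s, S) = 2/(-3 + S) + 5*S (R(s, S) = 5*S + 2/(-3 + S) = 2/(-3 + S) + 5*S)
R(29, -16)*(-89) = ((2 + 5*(-16)*(-3 - 16))/(-3 - 16))*(-89) = ((2 + 5*(-16)*(-19))/(-19))*(-89) = -(2 + 1520)/19*(-89) = -1/19*1522*(-89) = -1522/19*(-89) = 135458/19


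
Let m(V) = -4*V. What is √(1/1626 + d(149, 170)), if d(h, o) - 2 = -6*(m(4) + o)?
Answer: I*√2437652046/1626 ≈ 30.364*I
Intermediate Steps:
d(h, o) = 98 - 6*o (d(h, o) = 2 - 6*(-4*4 + o) = 2 - 6*(-16 + o) = 2 + (96 - 6*o) = 98 - 6*o)
√(1/1626 + d(149, 170)) = √(1/1626 + (98 - 6*170)) = √(1/1626 + (98 - 1020)) = √(1/1626 - 922) = √(-1499171/1626) = I*√2437652046/1626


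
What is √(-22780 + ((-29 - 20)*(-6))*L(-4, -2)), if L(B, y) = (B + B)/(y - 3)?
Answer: 2*I*√139435/5 ≈ 149.36*I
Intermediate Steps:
L(B, y) = 2*B/(-3 + y) (L(B, y) = (2*B)/(-3 + y) = 2*B/(-3 + y))
√(-22780 + ((-29 - 20)*(-6))*L(-4, -2)) = √(-22780 + ((-29 - 20)*(-6))*(2*(-4)/(-3 - 2))) = √(-22780 + (-49*(-6))*(2*(-4)/(-5))) = √(-22780 + 294*(2*(-4)*(-⅕))) = √(-22780 + 294*(8/5)) = √(-22780 + 2352/5) = √(-111548/5) = 2*I*√139435/5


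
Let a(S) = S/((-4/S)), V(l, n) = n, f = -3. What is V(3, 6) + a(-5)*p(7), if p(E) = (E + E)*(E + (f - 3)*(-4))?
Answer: -5413/2 ≈ -2706.5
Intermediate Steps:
a(S) = -S**2/4 (a(S) = S*(-S/4) = -S**2/4)
p(E) = 2*E*(24 + E) (p(E) = (E + E)*(E + (-3 - 3)*(-4)) = (2*E)*(E - 6*(-4)) = (2*E)*(E + 24) = (2*E)*(24 + E) = 2*E*(24 + E))
V(3, 6) + a(-5)*p(7) = 6 + (-1/4*(-5)**2)*(2*7*(24 + 7)) = 6 + (-1/4*25)*(2*7*31) = 6 - 25/4*434 = 6 - 5425/2 = -5413/2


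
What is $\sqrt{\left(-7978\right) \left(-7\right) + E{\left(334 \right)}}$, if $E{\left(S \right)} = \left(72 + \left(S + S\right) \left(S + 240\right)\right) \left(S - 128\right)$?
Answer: $\sqrt{79057670} \approx 8891.4$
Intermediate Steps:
$E{\left(S \right)} = \left(-128 + S\right) \left(72 + 2 S \left(240 + S\right)\right)$ ($E{\left(S \right)} = \left(72 + 2 S \left(240 + S\right)\right) \left(-128 + S\right) = \left(-128 + S\right) \left(72 + 2 S \left(240 + S\right)\right)$)
$\sqrt{\left(-7978\right) \left(-7\right) + E{\left(334 \right)}} = \sqrt{\left(-7978\right) \left(-7\right) + \left(-9216 - 20496912 + 2 \cdot 334^{3} + 224 \cdot 334^{2}\right)} = \sqrt{55846 + \left(-9216 - 20496912 + 2 \cdot 37259704 + 224 \cdot 111556\right)} = \sqrt{55846 + \left(-9216 - 20496912 + 74519408 + 24988544\right)} = \sqrt{55846 + 79001824} = \sqrt{79057670}$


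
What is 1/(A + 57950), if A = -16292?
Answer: 1/41658 ≈ 2.4005e-5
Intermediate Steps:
1/(A + 57950) = 1/(-16292 + 57950) = 1/41658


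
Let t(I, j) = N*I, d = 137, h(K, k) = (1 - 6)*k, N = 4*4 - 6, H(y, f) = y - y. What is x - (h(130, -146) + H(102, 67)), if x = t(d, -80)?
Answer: 640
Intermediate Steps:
H(y, f) = 0
N = 10 (N = 16 - 6 = 10)
h(K, k) = -5*k
t(I, j) = 10*I
x = 1370 (x = 10*137 = 1370)
x - (h(130, -146) + H(102, 67)) = 1370 - (-5*(-146) + 0) = 1370 - (730 + 0) = 1370 - 1*730 = 1370 - 730 = 640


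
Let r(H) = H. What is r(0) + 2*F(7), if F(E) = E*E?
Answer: 98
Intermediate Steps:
F(E) = E²
r(0) + 2*F(7) = 0 + 2*7² = 0 + 2*49 = 0 + 98 = 98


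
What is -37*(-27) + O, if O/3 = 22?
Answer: 1065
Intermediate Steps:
O = 66 (O = 3*22 = 66)
-37*(-27) + O = -37*(-27) + 66 = 999 + 66 = 1065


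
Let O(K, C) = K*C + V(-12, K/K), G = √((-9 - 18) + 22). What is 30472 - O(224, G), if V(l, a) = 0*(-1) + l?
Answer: 30484 - 224*I*√5 ≈ 30484.0 - 500.88*I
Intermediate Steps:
V(l, a) = l (V(l, a) = 0 + l = l)
G = I*√5 (G = √(-27 + 22) = √(-5) = I*√5 ≈ 2.2361*I)
O(K, C) = -12 + C*K (O(K, C) = K*C - 12 = C*K - 12 = -12 + C*K)
30472 - O(224, G) = 30472 - (-12 + (I*√5)*224) = 30472 - (-12 + 224*I*√5) = 30472 + (12 - 224*I*√5) = 30484 - 224*I*√5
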